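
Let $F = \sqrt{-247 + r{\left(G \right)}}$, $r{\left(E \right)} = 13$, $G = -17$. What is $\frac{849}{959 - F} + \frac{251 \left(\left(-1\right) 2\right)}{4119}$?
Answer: $\frac{2891855399}{3789129885} + \frac{2547 i \sqrt{26}}{919915} \approx 0.7632 + 0.014118 i$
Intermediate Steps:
$F = 3 i \sqrt{26}$ ($F = \sqrt{-247 + 13} = \sqrt{-234} = 3 i \sqrt{26} \approx 15.297 i$)
$\frac{849}{959 - F} + \frac{251 \left(\left(-1\right) 2\right)}{4119} = \frac{849}{959 - 3 i \sqrt{26}} + \frac{251 \left(\left(-1\right) 2\right)}{4119} = \frac{849}{959 - 3 i \sqrt{26}} + 251 \left(-2\right) \frac{1}{4119} = \frac{849}{959 - 3 i \sqrt{26}} - \frac{502}{4119} = - \frac{502}{4119} + \frac{849}{959 - 3 i \sqrt{26}}$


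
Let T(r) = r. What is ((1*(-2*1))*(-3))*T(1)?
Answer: 6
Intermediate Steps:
((1*(-2*1))*(-3))*T(1) = ((1*(-2*1))*(-3))*1 = ((1*(-2))*(-3))*1 = -2*(-3)*1 = 6*1 = 6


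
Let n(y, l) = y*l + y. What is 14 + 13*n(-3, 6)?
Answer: -259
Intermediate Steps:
n(y, l) = y + l*y (n(y, l) = l*y + y = y + l*y)
14 + 13*n(-3, 6) = 14 + 13*(-3*(1 + 6)) = 14 + 13*(-3*7) = 14 + 13*(-21) = 14 - 273 = -259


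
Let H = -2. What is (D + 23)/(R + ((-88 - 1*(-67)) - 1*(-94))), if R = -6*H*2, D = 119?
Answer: 142/97 ≈ 1.4639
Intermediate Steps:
R = 24 (R = -6*(-2)*2 = 12*2 = 24)
(D + 23)/(R + ((-88 - 1*(-67)) - 1*(-94))) = (119 + 23)/(24 + ((-88 - 1*(-67)) - 1*(-94))) = 142/(24 + ((-88 + 67) + 94)) = 142/(24 + (-21 + 94)) = 142/(24 + 73) = 142/97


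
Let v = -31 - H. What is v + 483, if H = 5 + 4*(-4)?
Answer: 463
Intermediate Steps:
H = -11 (H = 5 - 16 = -11)
v = -20 (v = -31 - 1*(-11) = -31 + 11 = -20)
v + 483 = -20 + 483 = 463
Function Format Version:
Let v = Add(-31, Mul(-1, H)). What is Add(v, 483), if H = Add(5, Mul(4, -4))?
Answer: 463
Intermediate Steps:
H = -11 (H = Add(5, -16) = -11)
v = -20 (v = Add(-31, Mul(-1, -11)) = Add(-31, 11) = -20)
Add(v, 483) = Add(-20, 483) = 463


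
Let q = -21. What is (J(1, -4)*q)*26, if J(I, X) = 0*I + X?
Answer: 2184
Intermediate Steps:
J(I, X) = X (J(I, X) = 0 + X = X)
(J(1, -4)*q)*26 = -4*(-21)*26 = 84*26 = 2184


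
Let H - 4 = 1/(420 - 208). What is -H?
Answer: -849/212 ≈ -4.0047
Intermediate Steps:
H = 849/212 (H = 4 + 1/(420 - 208) = 4 + 1/212 = 849/212 ≈ 4.0047)
-H = -1*849/212 = -849/212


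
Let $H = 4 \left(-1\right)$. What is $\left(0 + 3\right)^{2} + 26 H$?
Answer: $-95$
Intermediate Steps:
$H = -4$
$\left(0 + 3\right)^{2} + 26 H = \left(0 + 3\right)^{2} + 26 \left(-4\right) = 3^{2} - 104 = 9 - 104 = -95$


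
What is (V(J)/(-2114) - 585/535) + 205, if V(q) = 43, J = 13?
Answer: 46118651/226198 ≈ 203.89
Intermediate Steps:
(V(J)/(-2114) - 585/535) + 205 = (43/(-2114) - 585/535) + 205 = (43*(-1/2114) - 585*1/535) + 205 = (-43/2114 - 117/107) + 205 = -251939/226198 + 205 = 46118651/226198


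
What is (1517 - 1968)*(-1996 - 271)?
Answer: 1022417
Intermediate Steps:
(1517 - 1968)*(-1996 - 271) = -451*(-2267) = 1022417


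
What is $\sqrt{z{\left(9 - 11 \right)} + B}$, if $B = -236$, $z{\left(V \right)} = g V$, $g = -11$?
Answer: $i \sqrt{214} \approx 14.629 i$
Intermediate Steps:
$z{\left(V \right)} = - 11 V$
$\sqrt{z{\left(9 - 11 \right)} + B} = \sqrt{- 11 \left(9 - 11\right) - 236} = \sqrt{\left(-11\right) \left(-2\right) - 236} = \sqrt{22 - 236} = \sqrt{-214} = i \sqrt{214}$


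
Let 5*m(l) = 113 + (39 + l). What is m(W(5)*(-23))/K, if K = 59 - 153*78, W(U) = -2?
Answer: -198/59375 ≈ -0.0033347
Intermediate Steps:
K = -11875 (K = 59 - 11934 = -11875)
m(l) = 152/5 + l/5 (m(l) = (113 + (39 + l))/5 = (152 + l)/5 = 152/5 + l/5)
m(W(5)*(-23))/K = (152/5 + (-2*(-23))/5)/(-11875) = (152/5 + (1/5)*46)*(-1/11875) = (152/5 + 46/5)*(-1/11875) = (198/5)*(-1/11875) = -198/59375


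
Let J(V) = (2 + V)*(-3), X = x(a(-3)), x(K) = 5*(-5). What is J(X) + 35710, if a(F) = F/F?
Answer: 35779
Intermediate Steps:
a(F) = 1
x(K) = -25
X = -25
J(V) = -6 - 3*V
J(X) + 35710 = (-6 - 3*(-25)) + 35710 = (-6 + 75) + 35710 = 69 + 35710 = 35779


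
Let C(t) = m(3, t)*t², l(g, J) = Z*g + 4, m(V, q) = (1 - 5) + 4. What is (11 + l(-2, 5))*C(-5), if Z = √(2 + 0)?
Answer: 0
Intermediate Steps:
m(V, q) = 0 (m(V, q) = -4 + 4 = 0)
Z = √2 ≈ 1.4142
l(g, J) = 4 + g*√2 (l(g, J) = √2*g + 4 = g*√2 + 4 = 4 + g*√2)
C(t) = 0 (C(t) = 0*t² = 0)
(11 + l(-2, 5))*C(-5) = (11 + (4 - 2*√2))*0 = (15 - 2*√2)*0 = 0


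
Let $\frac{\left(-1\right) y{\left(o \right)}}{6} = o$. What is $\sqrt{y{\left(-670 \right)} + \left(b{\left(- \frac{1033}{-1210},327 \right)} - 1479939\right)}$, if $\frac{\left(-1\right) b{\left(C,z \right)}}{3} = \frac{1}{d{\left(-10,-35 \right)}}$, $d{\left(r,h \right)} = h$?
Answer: $\frac{i \sqrt{1808000670}}{35} \approx 1214.9 i$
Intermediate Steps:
$y{\left(o \right)} = - 6 o$
$b{\left(C,z \right)} = \frac{3}{35}$ ($b{\left(C,z \right)} = - \frac{3}{-35} = \left(-3\right) \left(- \frac{1}{35}\right) = \frac{3}{35}$)
$\sqrt{y{\left(-670 \right)} + \left(b{\left(- \frac{1033}{-1210},327 \right)} - 1479939\right)} = \sqrt{\left(-6\right) \left(-670\right) + \left(\frac{3}{35} - 1479939\right)} = \sqrt{4020 + \left(\frac{3}{35} - 1479939\right)} = \sqrt{4020 - \frac{51797862}{35}} = \sqrt{- \frac{51657162}{35}} = \frac{i \sqrt{1808000670}}{35}$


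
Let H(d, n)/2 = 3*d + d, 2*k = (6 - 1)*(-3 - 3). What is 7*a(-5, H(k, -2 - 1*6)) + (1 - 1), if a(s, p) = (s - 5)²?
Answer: 700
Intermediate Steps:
k = -15 (k = ((6 - 1)*(-3 - 3))/2 = (5*(-6))/2 = (½)*(-30) = -15)
H(d, n) = 8*d (H(d, n) = 2*(3*d + d) = 2*(4*d) = 8*d)
a(s, p) = (-5 + s)²
7*a(-5, H(k, -2 - 1*6)) + (1 - 1) = 7*(-5 - 5)² + (1 - 1) = 7*(-10)² + 0 = 7*100 + 0 = 700 + 0 = 700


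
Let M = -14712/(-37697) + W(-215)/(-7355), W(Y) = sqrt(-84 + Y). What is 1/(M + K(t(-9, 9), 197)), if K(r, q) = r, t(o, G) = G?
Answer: 721866691598633625/6778523406184184516 + 10451924315195*I*sqrt(299)/6778523406184184516 ≈ 0.10649 + 2.6662e-5*I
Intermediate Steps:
M = 14712/37697 - I*sqrt(299)/7355 (M = -14712/(-37697) + sqrt(-84 - 215)/(-7355) = -14712*(-1/37697) + sqrt(-299)*(-1/7355) = 14712/37697 + (I*sqrt(299))*(-1/7355) = 14712/37697 - I*sqrt(299)/7355 ≈ 0.39027 - 0.002351*I)
1/(M + K(t(-9, 9), 197)) = 1/((14712/37697 - I*sqrt(299)/7355) + 9) = 1/(353985/37697 - I*sqrt(299)/7355)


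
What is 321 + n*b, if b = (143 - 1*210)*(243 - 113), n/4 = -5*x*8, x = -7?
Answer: -9754879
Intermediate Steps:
n = 1120 (n = 4*(-5*(-7)*8) = 4*(35*8) = 4*280 = 1120)
b = -8710 (b = (143 - 210)*130 = -67*130 = -8710)
321 + n*b = 321 + 1120*(-8710) = 321 - 9755200 = -9754879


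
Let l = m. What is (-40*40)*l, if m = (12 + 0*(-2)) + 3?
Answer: -24000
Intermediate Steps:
m = 15 (m = (12 + 0) + 3 = 12 + 3 = 15)
l = 15
(-40*40)*l = -40*40*15 = -1600*15 = -24000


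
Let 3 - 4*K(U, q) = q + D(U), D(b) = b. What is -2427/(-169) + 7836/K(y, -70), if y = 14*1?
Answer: 5440329/9971 ≈ 545.62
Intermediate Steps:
y = 14
K(U, q) = ¾ - U/4 - q/4 (K(U, q) = ¾ - (q + U)/4 = ¾ - (U + q)/4 = ¾ + (-U/4 - q/4) = ¾ - U/4 - q/4)
-2427/(-169) + 7836/K(y, -70) = -2427/(-169) + 7836/(¾ - ¼*14 - ¼*(-70)) = -2427*(-1/169) + 7836/(¾ - 7/2 + 35/2) = 2427/169 + 7836/(59/4) = 2427/169 + 7836*(4/59) = 2427/169 + 31344/59 = 5440329/9971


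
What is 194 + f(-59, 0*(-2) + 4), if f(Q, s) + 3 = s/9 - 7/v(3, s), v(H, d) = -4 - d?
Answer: 13847/72 ≈ 192.32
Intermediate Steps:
f(Q, s) = -3 - 7/(-4 - s) + s/9 (f(Q, s) = -3 + (s/9 - 7/(-4 - s)) = -3 + (-7/(-4 - s) + s/9) = -3 - 7/(-4 - s) + s/9)
194 + f(-59, 0*(-2) + 4) = 194 + (63 + (-27 + (0*(-2) + 4))*(4 + (0*(-2) + 4)))/(9*(4 + (0*(-2) + 4))) = 194 + (63 + (-27 + (0 + 4))*(4 + (0 + 4)))/(9*(4 + (0 + 4))) = 194 + (63 + (-27 + 4)*(4 + 4))/(9*(4 + 4)) = 194 + (⅑)*(63 - 23*8)/8 = 194 + (⅑)*(⅛)*(63 - 184) = 194 + (⅑)*(⅛)*(-121) = 194 - 121/72 = 13847/72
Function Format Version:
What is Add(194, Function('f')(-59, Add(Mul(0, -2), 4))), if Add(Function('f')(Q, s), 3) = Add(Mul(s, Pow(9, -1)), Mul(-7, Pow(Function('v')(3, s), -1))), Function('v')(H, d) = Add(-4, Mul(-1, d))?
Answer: Rational(13847, 72) ≈ 192.32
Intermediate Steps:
Function('f')(Q, s) = Add(-3, Mul(-7, Pow(Add(-4, Mul(-1, s)), -1)), Mul(Rational(1, 9), s)) (Function('f')(Q, s) = Add(-3, Add(Mul(s, Pow(9, -1)), Mul(-7, Pow(Add(-4, Mul(-1, s)), -1)))) = Add(-3, Add(Mul(s, Rational(1, 9)), Mul(-7, Pow(Add(-4, Mul(-1, s)), -1)))) = Add(-3, Add(Mul(Rational(1, 9), s), Mul(-7, Pow(Add(-4, Mul(-1, s)), -1)))) = Add(-3, Add(Mul(-7, Pow(Add(-4, Mul(-1, s)), -1)), Mul(Rational(1, 9), s))) = Add(-3, Mul(-7, Pow(Add(-4, Mul(-1, s)), -1)), Mul(Rational(1, 9), s)))
Add(194, Function('f')(-59, Add(Mul(0, -2), 4))) = Add(194, Mul(Rational(1, 9), Pow(Add(4, Add(Mul(0, -2), 4)), -1), Add(63, Mul(Add(-27, Add(Mul(0, -2), 4)), Add(4, Add(Mul(0, -2), 4)))))) = Add(194, Mul(Rational(1, 9), Pow(Add(4, Add(0, 4)), -1), Add(63, Mul(Add(-27, Add(0, 4)), Add(4, Add(0, 4)))))) = Add(194, Mul(Rational(1, 9), Pow(Add(4, 4), -1), Add(63, Mul(Add(-27, 4), Add(4, 4))))) = Add(194, Mul(Rational(1, 9), Pow(8, -1), Add(63, Mul(-23, 8)))) = Add(194, Mul(Rational(1, 9), Rational(1, 8), Add(63, -184))) = Add(194, Mul(Rational(1, 9), Rational(1, 8), -121)) = Add(194, Rational(-121, 72)) = Rational(13847, 72)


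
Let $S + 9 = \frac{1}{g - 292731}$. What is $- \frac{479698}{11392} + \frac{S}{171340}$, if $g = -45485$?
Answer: $- \frac{86870312278533}{2063017488064} \approx -42.108$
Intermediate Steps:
$S = - \frac{3043945}{338216}$ ($S = -9 + \frac{1}{-45485 - 292731} = -9 + \frac{1}{-338216} = -9 - \frac{1}{338216} = - \frac{3043945}{338216} \approx -9.0$)
$- \frac{479698}{11392} + \frac{S}{171340} = - \frac{479698}{11392} - \frac{3043945}{338216 \cdot 171340} = \left(-479698\right) \frac{1}{11392} - \frac{608789}{11589985888} = - \frac{239849}{5696} - \frac{608789}{11589985888} = - \frac{86870312278533}{2063017488064}$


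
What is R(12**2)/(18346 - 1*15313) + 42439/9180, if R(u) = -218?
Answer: 14079583/3093660 ≈ 4.5511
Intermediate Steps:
R(12**2)/(18346 - 1*15313) + 42439/9180 = -218/(18346 - 1*15313) + 42439/9180 = -218/(18346 - 15313) + 42439*(1/9180) = -218/3033 + 42439/9180 = 14079583/3093660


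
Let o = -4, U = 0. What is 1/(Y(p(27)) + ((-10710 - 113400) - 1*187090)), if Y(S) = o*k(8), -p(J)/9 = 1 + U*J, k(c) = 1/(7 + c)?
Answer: -15/4668004 ≈ -3.2134e-6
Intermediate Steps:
p(J) = -9 (p(J) = -9*(1 + 0*J) = -9*(1 + 0) = -9*1 = -9)
Y(S) = -4/15 (Y(S) = -4/(7 + 8) = -4/15)
1/(Y(p(27)) + ((-10710 - 113400) - 1*187090)) = 1/(-4/15 + ((-10710 - 113400) - 1*187090)) = 1/(-4/15 + (-124110 - 187090)) = 1/(-4/15 - 311200) = 1/(-4668004/15) = -15/4668004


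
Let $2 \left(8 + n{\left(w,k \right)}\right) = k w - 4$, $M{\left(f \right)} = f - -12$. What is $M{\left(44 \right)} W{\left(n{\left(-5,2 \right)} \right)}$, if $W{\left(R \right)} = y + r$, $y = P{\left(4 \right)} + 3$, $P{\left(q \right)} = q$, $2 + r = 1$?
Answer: $336$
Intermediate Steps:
$r = -1$ ($r = -2 + 1 = -1$)
$M{\left(f \right)} = 12 + f$ ($M{\left(f \right)} = f + 12 = 12 + f$)
$y = 7$ ($y = 4 + 3 = 7$)
$n{\left(w,k \right)} = -10 + \frac{k w}{2}$ ($n{\left(w,k \right)} = -8 + \frac{k w - 4}{2} = -8 + \frac{-4 + k w}{2} = -8 + \left(-2 + \frac{k w}{2}\right) = -10 + \frac{k w}{2}$)
$W{\left(R \right)} = 6$ ($W{\left(R \right)} = 7 - 1 = 6$)
$M{\left(44 \right)} W{\left(n{\left(-5,2 \right)} \right)} = \left(12 + 44\right) 6 = 56 \cdot 6 = 336$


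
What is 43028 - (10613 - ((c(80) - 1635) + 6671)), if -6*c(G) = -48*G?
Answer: 38091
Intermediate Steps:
c(G) = 8*G (c(G) = -(-8)*G = 8*G)
43028 - (10613 - ((c(80) - 1635) + 6671)) = 43028 - (10613 - ((8*80 - 1635) + 6671)) = 43028 - (10613 - ((640 - 1635) + 6671)) = 43028 - (10613 - (-995 + 6671)) = 43028 - (10613 - 1*5676) = 43028 - (10613 - 5676) = 43028 - 1*4937 = 43028 - 4937 = 38091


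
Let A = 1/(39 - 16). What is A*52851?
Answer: 52851/23 ≈ 2297.9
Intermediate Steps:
A = 1/23 ≈ 0.043478
A*52851 = (1/23)*52851 = 52851/23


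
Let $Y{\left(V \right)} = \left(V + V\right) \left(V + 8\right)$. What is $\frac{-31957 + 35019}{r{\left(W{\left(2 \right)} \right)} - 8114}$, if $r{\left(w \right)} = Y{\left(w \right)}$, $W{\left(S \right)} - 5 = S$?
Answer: $- \frac{1531}{3952} \approx -0.3874$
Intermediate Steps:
$W{\left(S \right)} = 5 + S$
$Y{\left(V \right)} = 2 V \left(8 + V\right)$
$r{\left(w \right)} = 2 w \left(8 + w\right)$
$\frac{-31957 + 35019}{r{\left(W{\left(2 \right)} \right)} - 8114} = \frac{-31957 + 35019}{2 \left(5 + 2\right) \left(8 + \left(5 + 2\right)\right) - 8114} = \frac{3062}{2 \cdot 7 \left(8 + 7\right) - 8114} = \frac{3062}{2 \cdot 7 \cdot 15 - 8114} = \frac{3062}{210 - 8114} = \frac{3062}{-7904} = 3062 \left(- \frac{1}{7904}\right) = - \frac{1531}{3952}$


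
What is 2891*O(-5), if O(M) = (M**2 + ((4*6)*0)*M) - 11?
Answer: 40474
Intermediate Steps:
O(M) = -11 + M**2 (O(M) = (M**2 + (24*0)*M) - 11 = (M**2 + 0*M) - 11 = (M**2 + 0) - 11 = M**2 - 11 = -11 + M**2)
2891*O(-5) = 2891*(-11 + (-5)**2) = 2891*(-11 + 25) = 2891*14 = 40474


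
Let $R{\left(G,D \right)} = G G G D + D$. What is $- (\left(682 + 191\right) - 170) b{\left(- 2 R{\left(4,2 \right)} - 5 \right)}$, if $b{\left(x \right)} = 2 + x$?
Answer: $184889$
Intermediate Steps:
$R{\left(G,D \right)} = D + D G^{3}$ ($R{\left(G,D \right)} = G^{2} G D + D = G^{3} D + D = D G^{3} + D = D + D G^{3}$)
$- (\left(682 + 191\right) - 170) b{\left(- 2 R{\left(4,2 \right)} - 5 \right)} = - (\left(682 + 191\right) - 170) \left(2 - \left(5 + 2 \cdot 2 \left(1 + 4^{3}\right)\right)\right) = - (873 - 170) \left(2 - \left(5 + 2 \cdot 2 \left(1 + 64\right)\right)\right) = \left(-1\right) 703 \left(2 - \left(5 + 2 \cdot 2 \cdot 65\right)\right) = - 703 \left(2 - 265\right) = \left(-703\right) \left(-263\right) = 184889$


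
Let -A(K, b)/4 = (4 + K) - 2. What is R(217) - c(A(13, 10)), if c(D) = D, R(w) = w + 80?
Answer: 357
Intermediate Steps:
A(K, b) = -8 - 4*K (A(K, b) = -4*((4 + K) - 2) = -4*(2 + K) = -8 - 4*K)
R(w) = 80 + w
R(217) - c(A(13, 10)) = (80 + 217) - (-8 - 4*13) = 297 - (-8 - 52) = 297 - 1*(-60) = 297 + 60 = 357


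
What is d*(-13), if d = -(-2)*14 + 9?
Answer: -481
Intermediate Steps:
d = 37 (d = -2*(-14) + 9 = 28 + 9 = 37)
d*(-13) = 37*(-13) = -481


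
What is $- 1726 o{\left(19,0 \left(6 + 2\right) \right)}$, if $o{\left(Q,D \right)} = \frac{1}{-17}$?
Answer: $\frac{1726}{17} \approx 101.53$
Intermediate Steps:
$o{\left(Q,D \right)} = - \frac{1}{17}$
$- 1726 o{\left(19,0 \left(6 + 2\right) \right)} = \left(-1726\right) \left(- \frac{1}{17}\right) = \frac{1726}{17}$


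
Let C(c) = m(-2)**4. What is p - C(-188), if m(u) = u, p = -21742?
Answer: -21758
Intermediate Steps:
C(c) = 16 (C(c) = (-2)**4 = 16)
p - C(-188) = -21742 - 1*16 = -21742 - 16 = -21758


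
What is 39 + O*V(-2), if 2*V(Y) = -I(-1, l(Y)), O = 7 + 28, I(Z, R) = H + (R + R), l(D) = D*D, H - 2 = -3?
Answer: -167/2 ≈ -83.500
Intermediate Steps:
H = -1 (H = 2 - 3 = -1)
l(D) = D**2
I(Z, R) = -1 + 2*R (I(Z, R) = -1 + (R + R) = -1 + 2*R)
O = 35
V(Y) = 1/2 - Y**2 (V(Y) = (-(-1 + 2*Y**2))/2 = (1 - 2*Y**2)/2 = 1/2 - Y**2)
39 + O*V(-2) = 39 + 35*(1/2 - 1*(-2)**2) = 39 + 35*(1/2 - 1*4) = 39 + 35*(1/2 - 4) = 39 + 35*(-7/2) = 39 - 245/2 = -167/2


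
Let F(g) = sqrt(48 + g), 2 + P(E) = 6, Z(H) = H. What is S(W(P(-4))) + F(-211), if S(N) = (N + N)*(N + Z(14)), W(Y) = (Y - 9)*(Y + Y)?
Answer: 2080 + I*sqrt(163) ≈ 2080.0 + 12.767*I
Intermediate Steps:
P(E) = 4 (P(E) = -2 + 6 = 4)
W(Y) = 2*Y*(-9 + Y) (W(Y) = (-9 + Y)*(2*Y) = 2*Y*(-9 + Y))
S(N) = 2*N*(14 + N) (S(N) = (N + N)*(N + 14) = (2*N)*(14 + N) = 2*N*(14 + N))
S(W(P(-4))) + F(-211) = 2*(2*4*(-9 + 4))*(14 + 2*4*(-9 + 4)) + sqrt(48 - 211) = 2*(2*4*(-5))*(14 + 2*4*(-5)) + sqrt(-163) = 2*(-40)*(14 - 40) + I*sqrt(163) = 2*(-40)*(-26) + I*sqrt(163) = 2080 + I*sqrt(163)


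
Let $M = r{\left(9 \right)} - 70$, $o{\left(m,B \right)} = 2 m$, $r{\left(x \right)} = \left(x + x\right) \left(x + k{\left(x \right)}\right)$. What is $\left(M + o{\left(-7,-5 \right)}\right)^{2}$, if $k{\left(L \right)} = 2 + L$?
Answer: $76176$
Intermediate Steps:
$r{\left(x \right)} = 2 x \left(2 + 2 x\right)$ ($r{\left(x \right)} = \left(x + x\right) \left(x + \left(2 + x\right)\right) = 2 x \left(2 + 2 x\right)$)
$M = 290$ ($M = 4 \cdot 9 \left(1 + 9\right) - 70 = 4 \cdot 9 \cdot 10 - 70 = 360 - 70 = 290$)
$\left(M + o{\left(-7,-5 \right)}\right)^{2} = \left(290 + 2 \left(-7\right)\right)^{2} = \left(290 - 14\right)^{2} = 276^{2} = 76176$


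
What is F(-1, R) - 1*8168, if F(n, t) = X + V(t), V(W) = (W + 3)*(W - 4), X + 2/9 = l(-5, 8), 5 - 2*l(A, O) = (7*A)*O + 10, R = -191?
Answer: 515327/18 ≈ 28629.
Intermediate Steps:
l(A, O) = -5/2 - 7*A*O/2 (l(A, O) = 5/2 - ((7*A)*O + 10)/2 = 5/2 - (7*A*O + 10)/2 = 5/2 - (10 + 7*A*O)/2 = 5/2 + (-5 - 7*A*O/2) = -5/2 - 7*A*O/2)
X = 2471/18 (X = -2/9 + (-5/2 - 7/2*(-5)*8) = -2/9 + (-5/2 + 140) = -2/9 + 275/2 = 2471/18 ≈ 137.28)
V(W) = (-4 + W)*(3 + W) (V(W) = (3 + W)*(-4 + W) = (-4 + W)*(3 + W))
F(n, t) = 2255/18 + t² - t (F(n, t) = 2471/18 + (-12 + t² - t) = 2255/18 + t² - t)
F(-1, R) - 1*8168 = (2255/18 + (-191)² - 1*(-191)) - 1*8168 = (2255/18 + 36481 + 191) - 8168 = 662351/18 - 8168 = 515327/18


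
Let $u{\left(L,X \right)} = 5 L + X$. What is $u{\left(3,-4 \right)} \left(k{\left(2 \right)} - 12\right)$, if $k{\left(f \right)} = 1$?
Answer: $-121$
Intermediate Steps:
$u{\left(L,X \right)} = X + 5 L$
$u{\left(3,-4 \right)} \left(k{\left(2 \right)} - 12\right) = \left(-4 + 5 \cdot 3\right) \left(1 - 12\right) = \left(-4 + 15\right) \left(-11\right) = 11 \left(-11\right) = -121$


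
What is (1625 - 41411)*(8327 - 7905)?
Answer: -16789692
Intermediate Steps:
(1625 - 41411)*(8327 - 7905) = -39786*422 = -16789692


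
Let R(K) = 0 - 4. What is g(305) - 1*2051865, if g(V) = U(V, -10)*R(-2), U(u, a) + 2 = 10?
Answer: -2051897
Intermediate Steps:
U(u, a) = 8 (U(u, a) = -2 + 10 = 8)
R(K) = -4
g(V) = -32 (g(V) = 8*(-4) = -32)
g(305) - 1*2051865 = -32 - 1*2051865 = -32 - 2051865 = -2051897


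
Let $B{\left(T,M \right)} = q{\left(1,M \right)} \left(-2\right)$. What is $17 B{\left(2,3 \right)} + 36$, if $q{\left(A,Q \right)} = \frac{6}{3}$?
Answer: $-32$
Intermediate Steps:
$q{\left(A,Q \right)} = 2$ ($q{\left(A,Q \right)} = 6 \cdot \frac{1}{3} = 2$)
$B{\left(T,M \right)} = -4$ ($B{\left(T,M \right)} = 2 \left(-2\right) = -4$)
$17 B{\left(2,3 \right)} + 36 = 17 \left(-4\right) + 36 = -68 + 36 = -32$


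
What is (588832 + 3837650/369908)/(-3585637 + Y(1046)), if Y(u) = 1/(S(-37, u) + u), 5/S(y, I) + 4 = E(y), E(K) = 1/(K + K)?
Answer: -16896757323587738/102889399329956239 ≈ -0.16422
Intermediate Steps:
E(K) = 1/(2*K)
S(y, I) = 5/(-4 + 1/(2*y))
Y(u) = 1/(-370/297 + u) (Y(u) = 1/(-10*(-37)/(-1 + 8*(-37)) + u) = 1/(-10*(-37)/(-1 - 296) + u) = 1/(-10*(-37)/(-297) + u) = 1/(-10*(-37)*(-1/297) + u) = 1/(-370/297 + u))
(588832 + 3837650/369908)/(-3585637 + Y(1046)) = (588832 + 3837650/369908)/(-3585637 + 297/(-370 + 297*1046)) = (588832 + 3837650*(1/369908))/(-3585637 + 297/(-370 + 310662)) = (588832 + 1918825/184954)/(-3585637 + 297/310292) = 108908752553/(184954*(-3585637 + 297*(1/310292))) = 108908752553/(184954*(-3585637 + 297/310292)) = 108908752553/(184954*(-1112594475707/310292)) = (108908752553/184954)*(-310292/1112594475707) = -16896757323587738/102889399329956239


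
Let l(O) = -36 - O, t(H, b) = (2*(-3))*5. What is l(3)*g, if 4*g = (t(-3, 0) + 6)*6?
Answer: 1404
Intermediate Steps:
t(H, b) = -30 (t(H, b) = -6*5 = -30)
g = -36 (g = ((-30 + 6)*6)/4 = (-24*6)/4 = (¼)*(-144) = -36)
l(3)*g = (-36 - 1*3)*(-36) = (-36 - 3)*(-36) = -39*(-36) = 1404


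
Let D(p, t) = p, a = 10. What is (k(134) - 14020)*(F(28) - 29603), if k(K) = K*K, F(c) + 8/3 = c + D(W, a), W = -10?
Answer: -116457056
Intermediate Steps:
F(c) = -38/3 + c (F(c) = -8/3 + (c - 10) = -8/3 + (-10 + c) = -38/3 + c)
k(K) = K²
(k(134) - 14020)*(F(28) - 29603) = (134² - 14020)*((-38/3 + 28) - 29603) = (17956 - 14020)*(46/3 - 29603) = 3936*(-88763/3) = -116457056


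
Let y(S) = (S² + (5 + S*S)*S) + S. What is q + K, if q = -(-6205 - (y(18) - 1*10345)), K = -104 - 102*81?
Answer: -6242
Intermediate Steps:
y(S) = S + S² + S*(5 + S²) (y(S) = (S² + (5 + S²)*S) + S = (S² + S*(5 + S²)) + S = S + S² + S*(5 + S²))
K = -8366 (K = -104 - 8262 = -8366)
q = 2124 (q = -(-6205 - (18*(6 + 18 + 18²) - 1*10345)) = -(-6205 - (18*(6 + 18 + 324) - 10345)) = -(-6205 - (18*348 - 10345)) = -(-6205 - (6264 - 10345)) = -(-6205 - 1*(-4081)) = -(-6205 + 4081) = -1*(-2124) = 2124)
q + K = 2124 - 8366 = -6242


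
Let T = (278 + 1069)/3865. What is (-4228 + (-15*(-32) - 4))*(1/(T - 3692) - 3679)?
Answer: 28136158526592/2038319 ≈ 1.3804e+7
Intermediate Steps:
T = 1347/3865 (T = 1347*(1/3865) = 1347/3865 ≈ 0.34851)
(-4228 + (-15*(-32) - 4))*(1/(T - 3692) - 3679) = (-4228 + (-15*(-32) - 4))*(1/(1347/3865 - 3692) - 3679) = (-4228 + (480 - 4))*(1/(-14268233/3865) - 3679) = (-4228 + 476)*(-3865/14268233 - 3679) = -3752*(-52492833072/14268233) = 28136158526592/2038319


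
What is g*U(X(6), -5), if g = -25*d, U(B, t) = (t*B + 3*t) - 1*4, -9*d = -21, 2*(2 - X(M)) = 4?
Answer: 3325/3 ≈ 1108.3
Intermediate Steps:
X(M) = 0 (X(M) = 2 - ½*4 = 2 - 2 = 0)
d = 7/3 (d = -⅑*(-21) = 7/3 ≈ 2.3333)
U(B, t) = -4 + 3*t + B*t (U(B, t) = (B*t + 3*t) - 4 = (3*t + B*t) - 4 = -4 + 3*t + B*t)
g = -175/3 (g = -25*7/3 = -175/3 ≈ -58.333)
g*U(X(6), -5) = -175*(-4 + 3*(-5) + 0*(-5))/3 = -175*(-4 - 15 + 0)/3 = -175/3*(-19) = 3325/3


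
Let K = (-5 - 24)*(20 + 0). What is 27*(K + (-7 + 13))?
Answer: -15498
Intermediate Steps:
K = -580 (K = -29*20 = -580)
27*(K + (-7 + 13)) = 27*(-580 + (-7 + 13)) = 27*(-580 + 6) = 27*(-574) = -15498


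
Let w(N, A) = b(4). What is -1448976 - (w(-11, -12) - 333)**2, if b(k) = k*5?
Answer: -1546945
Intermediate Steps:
b(k) = 5*k
w(N, A) = 20 (w(N, A) = 5*4 = 20)
-1448976 - (w(-11, -12) - 333)**2 = -1448976 - (20 - 333)**2 = -1448976 - 1*(-313)**2 = -1448976 - 1*97969 = -1448976 - 97969 = -1546945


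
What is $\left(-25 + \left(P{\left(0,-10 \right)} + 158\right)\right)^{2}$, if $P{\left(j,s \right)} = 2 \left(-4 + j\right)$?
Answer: $15625$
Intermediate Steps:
$P{\left(j,s \right)} = -8 + 2 j$
$\left(-25 + \left(P{\left(0,-10 \right)} + 158\right)\right)^{2} = \left(-25 + \left(\left(-8 + 2 \cdot 0\right) + 158\right)\right)^{2} = \left(-25 + \left(\left(-8 + 0\right) + 158\right)\right)^{2} = \left(-25 + \left(-8 + 158\right)\right)^{2} = \left(-25 + 150\right)^{2} = 125^{2} = 15625$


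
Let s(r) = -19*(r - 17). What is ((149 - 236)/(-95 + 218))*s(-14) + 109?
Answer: -12612/41 ≈ -307.61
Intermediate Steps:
s(r) = 323 - 19*r (s(r) = -19*(-17 + r) = 323 - 19*r)
((149 - 236)/(-95 + 218))*s(-14) + 109 = ((149 - 236)/(-95 + 218))*(323 - 19*(-14)) + 109 = (-87/123)*(323 + 266) + 109 = -87*1/123*589 + 109 = -29/41*589 + 109 = -17081/41 + 109 = -12612/41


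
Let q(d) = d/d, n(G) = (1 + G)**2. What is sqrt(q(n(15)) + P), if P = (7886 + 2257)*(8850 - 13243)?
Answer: I*sqrt(44558198) ≈ 6675.2*I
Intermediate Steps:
q(d) = 1
P = -44558199 (P = 10143*(-4393) = -44558199)
sqrt(q(n(15)) + P) = sqrt(1 - 44558199) = sqrt(-44558198) = I*sqrt(44558198)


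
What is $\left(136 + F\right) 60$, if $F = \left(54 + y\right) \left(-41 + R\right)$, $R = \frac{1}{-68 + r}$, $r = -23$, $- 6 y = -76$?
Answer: $- \frac{14185440}{91} \approx -1.5588 \cdot 10^{5}$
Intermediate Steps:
$y = \frac{38}{3}$ ($y = \left(- \frac{1}{6}\right) \left(-76\right) = \frac{38}{3} \approx 12.667$)
$R = - \frac{1}{91}$ ($R = \frac{1}{-68 - 23} = \frac{1}{-91} = - \frac{1}{91} \approx -0.010989$)
$F = - \frac{248800}{91}$ ($F = \left(54 + \frac{38}{3}\right) \left(-41 - \frac{1}{91}\right) = \frac{200}{3} \left(- \frac{3732}{91}\right) = - \frac{248800}{91} \approx -2734.1$)
$\left(136 + F\right) 60 = \left(136 - \frac{248800}{91}\right) 60 = \left(- \frac{236424}{91}\right) 60 = - \frac{14185440}{91}$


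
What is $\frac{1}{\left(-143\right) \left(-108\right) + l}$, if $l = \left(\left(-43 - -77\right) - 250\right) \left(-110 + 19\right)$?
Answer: $\frac{1}{35100} \approx 2.849 \cdot 10^{-5}$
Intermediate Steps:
$l = 19656$ ($l = \left(\left(-43 + 77\right) - 250\right) \left(-91\right) = \left(34 - 250\right) \left(-91\right) = \left(-216\right) \left(-91\right) = 19656$)
$\frac{1}{\left(-143\right) \left(-108\right) + l} = \frac{1}{\left(-143\right) \left(-108\right) + 19656} = \frac{1}{15444 + 19656} = \frac{1}{35100}$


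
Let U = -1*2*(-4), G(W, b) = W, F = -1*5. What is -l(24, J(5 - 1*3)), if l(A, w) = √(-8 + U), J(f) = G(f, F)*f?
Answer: 0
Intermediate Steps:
F = -5
U = 8 (U = -2*(-4) = 8)
J(f) = f² (J(f) = f*f = f²)
l(A, w) = 0 (l(A, w) = √(-8 + 8) = √0 = 0)
-l(24, J(5 - 1*3)) = -1*0 = 0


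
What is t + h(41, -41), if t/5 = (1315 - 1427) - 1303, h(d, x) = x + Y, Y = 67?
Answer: -7049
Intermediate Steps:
h(d, x) = 67 + x (h(d, x) = x + 67 = 67 + x)
t = -7075 (t = 5*((1315 - 1427) - 1303) = 5*(-112 - 1303) = 5*(-1415) = -7075)
t + h(41, -41) = -7075 + (67 - 41) = -7075 + 26 = -7049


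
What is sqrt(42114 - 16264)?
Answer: 5*sqrt(1034) ≈ 160.78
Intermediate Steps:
sqrt(42114 - 16264) = sqrt(25850) = 5*sqrt(1034)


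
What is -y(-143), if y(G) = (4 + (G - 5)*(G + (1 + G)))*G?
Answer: 6032312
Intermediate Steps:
y(G) = G*(4 + (1 + 2*G)*(-5 + G)) (y(G) = (4 + (-5 + G)*(1 + 2*G))*G = (4 + (1 + 2*G)*(-5 + G))*G = G*(4 + (1 + 2*G)*(-5 + G)))
-y(-143) = -(-143)*(-1 - 9*(-143) + 2*(-143)²) = -(-143)*(-1 + 1287 + 2*20449) = -(-143)*(-1 + 1287 + 40898) = -(-143)*42184 = -1*(-6032312) = 6032312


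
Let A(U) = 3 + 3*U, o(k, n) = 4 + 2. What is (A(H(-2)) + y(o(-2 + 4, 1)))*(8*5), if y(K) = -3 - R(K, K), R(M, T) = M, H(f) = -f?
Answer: 0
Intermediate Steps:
o(k, n) = 6
y(K) = -3 - K
(A(H(-2)) + y(o(-2 + 4, 1)))*(8*5) = ((3 + 3*(-1*(-2))) + (-3 - 1*6))*(8*5) = ((3 + 3*2) + (-3 - 6))*40 = ((3 + 6) - 9)*40 = (9 - 9)*40 = 0*40 = 0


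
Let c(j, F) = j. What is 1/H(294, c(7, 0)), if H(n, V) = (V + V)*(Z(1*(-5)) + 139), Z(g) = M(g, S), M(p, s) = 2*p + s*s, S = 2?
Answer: 1/1862 ≈ 0.00053706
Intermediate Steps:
M(p, s) = s² + 2*p (M(p, s) = 2*p + s² = s² + 2*p)
Z(g) = 4 + 2*g (Z(g) = 2² + 2*g = 4 + 2*g)
H(n, V) = 266*V (H(n, V) = (V + V)*((4 + 2*(1*(-5))) + 139) = (2*V)*((4 + 2*(-5)) + 139) = (2*V)*((4 - 10) + 139) = (2*V)*(-6 + 139) = (2*V)*133 = 266*V)
1/H(294, c(7, 0)) = 1/(266*7) = 1/1862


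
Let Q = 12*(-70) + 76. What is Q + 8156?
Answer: 7392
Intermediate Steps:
Q = -764 (Q = -840 + 76 = -764)
Q + 8156 = -764 + 8156 = 7392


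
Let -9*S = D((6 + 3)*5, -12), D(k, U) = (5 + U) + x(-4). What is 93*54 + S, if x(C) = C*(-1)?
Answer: 15067/3 ≈ 5022.3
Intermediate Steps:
x(C) = -C
D(k, U) = 9 + U (D(k, U) = (5 + U) - 1*(-4) = (5 + U) + 4 = 9 + U)
S = ⅓ (S = -(9 - 12)/9 = -⅑*(-3) = ⅓ ≈ 0.33333)
93*54 + S = 93*54 + ⅓ = 5022 + ⅓ = 15067/3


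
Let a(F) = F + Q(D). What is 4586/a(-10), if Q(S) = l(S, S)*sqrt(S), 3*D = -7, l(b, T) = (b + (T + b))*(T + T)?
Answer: -309555/17482 - 337071*I*sqrt(21)/17482 ≈ -17.707 - 88.357*I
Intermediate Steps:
l(b, T) = 2*T*(T + 2*b) (l(b, T) = (T + 2*b)*(2*T) = 2*T*(T + 2*b))
D = -7/3 (D = (1/3)*(-7) = -7/3 ≈ -2.3333)
Q(S) = 6*S**(5/2) (Q(S) = (2*S*(S + 2*S))*sqrt(S) = (2*S*(3*S))*sqrt(S) = (6*S**2)*sqrt(S) = 6*S**(5/2))
a(F) = F + 98*I*sqrt(21)/9 (a(F) = F + 6*(-7/3)**(5/2) = F + 6*(49*I*sqrt(21)/27) = F + 98*I*sqrt(21)/9)
4586/a(-10) = 4586/(-10 + 98*I*sqrt(21)/9)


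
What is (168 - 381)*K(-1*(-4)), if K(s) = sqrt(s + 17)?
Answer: -213*sqrt(21) ≈ -976.09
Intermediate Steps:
K(s) = sqrt(17 + s)
(168 - 381)*K(-1*(-4)) = (168 - 381)*sqrt(17 - 1*(-4)) = -213*sqrt(17 + 4) = -213*sqrt(21)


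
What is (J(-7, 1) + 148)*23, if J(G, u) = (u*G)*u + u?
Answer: 3266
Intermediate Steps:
J(G, u) = u + G*u² (J(G, u) = (G*u)*u + u = G*u² + u = u + G*u²)
(J(-7, 1) + 148)*23 = (1*(1 - 7*1) + 148)*23 = (1*(1 - 7) + 148)*23 = (1*(-6) + 148)*23 = (-6 + 148)*23 = 142*23 = 3266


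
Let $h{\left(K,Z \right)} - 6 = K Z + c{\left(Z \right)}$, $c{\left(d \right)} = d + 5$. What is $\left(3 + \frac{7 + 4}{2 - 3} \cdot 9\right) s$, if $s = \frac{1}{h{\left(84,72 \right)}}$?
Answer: $- \frac{96}{6131} \approx -0.015658$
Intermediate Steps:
$c{\left(d \right)} = 5 + d$
$h{\left(K,Z \right)} = 11 + Z + K Z$ ($h{\left(K,Z \right)} = 6 + \left(K Z + \left(5 + Z\right)\right) = 6 + \left(5 + Z + K Z\right) = 11 + Z + K Z$)
$s = \frac{1}{6131}$ ($s = \frac{1}{11 + 72 + 84 \cdot 72} = \frac{1}{11 + 72 + 6048} = \frac{1}{6131} \approx 0.00016311$)
$\left(3 + \frac{7 + 4}{2 - 3} \cdot 9\right) s = \left(3 + \frac{7 + 4}{2 - 3} \cdot 9\right) \frac{1}{6131} = \left(3 + \frac{11}{-1} \cdot 9\right) \frac{1}{6131} = \left(3 + 11 \left(-1\right) 9\right) \frac{1}{6131} = \left(3 - 99\right) \frac{1}{6131} = \left(-96\right) \frac{1}{6131} = - \frac{96}{6131}$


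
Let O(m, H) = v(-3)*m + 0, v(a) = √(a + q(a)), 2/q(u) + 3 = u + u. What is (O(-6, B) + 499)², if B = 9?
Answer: 248885 - 1996*I*√29 ≈ 2.4889e+5 - 10749.0*I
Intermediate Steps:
q(u) = 2/(-3 + 2*u) (q(u) = 2/(-3 + (u + u)) = 2/(-3 + 2*u))
v(a) = √(a + 2/(-3 + 2*a))
O(m, H) = I*m*√29/3 (O(m, H) = √((2 - 3*(-3 + 2*(-3)))/(-3 + 2*(-3)))*m + 0 = √((2 - 3*(-3 - 6))/(-3 - 6))*m + 0 = √((2 - 3*(-9))/(-9))*m + 0 = √(-(2 + 27)/9)*m + 0 = √(-⅑*29)*m + 0 = √(-29/9)*m + 0 = (I*√29/3)*m + 0 = I*m*√29/3 + 0 = I*m*√29/3)
(O(-6, B) + 499)² = ((⅓)*I*(-6)*√29 + 499)² = (-2*I*√29 + 499)² = (499 - 2*I*√29)²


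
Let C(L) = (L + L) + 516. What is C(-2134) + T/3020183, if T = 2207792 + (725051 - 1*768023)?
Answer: -11329561796/3020183 ≈ -3751.3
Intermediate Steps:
T = 2164820 (T = 2207792 + (725051 - 768023) = 2207792 - 42972 = 2164820)
C(L) = 516 + 2*L (C(L) = 2*L + 516 = 516 + 2*L)
C(-2134) + T/3020183 = (516 + 2*(-2134)) + 2164820/3020183 = (516 - 4268) + 2164820*(1/3020183) = -3752 + 2164820/3020183 = -11329561796/3020183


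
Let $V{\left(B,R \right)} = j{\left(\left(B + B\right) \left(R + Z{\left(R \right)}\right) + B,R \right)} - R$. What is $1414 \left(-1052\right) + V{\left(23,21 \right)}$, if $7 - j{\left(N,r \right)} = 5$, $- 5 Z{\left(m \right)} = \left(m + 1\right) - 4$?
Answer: $-1487547$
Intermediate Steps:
$Z{\left(m \right)} = \frac{3}{5} - \frac{m}{5}$ ($Z{\left(m \right)} = - \frac{\left(m + 1\right) - 4}{5} = - \frac{\left(1 + m\right) - 4}{5} = - \frac{-3 + m}{5} = \frac{3}{5} - \frac{m}{5}$)
$j{\left(N,r \right)} = 2$ ($j{\left(N,r \right)} = 7 - 5 = 2$)
$V{\left(B,R \right)} = 2 - R$
$1414 \left(-1052\right) + V{\left(23,21 \right)} = 1414 \left(-1052\right) + \left(2 - 21\right) = -1487528 + \left(2 - 21\right) = -1487528 - 19 = -1487547$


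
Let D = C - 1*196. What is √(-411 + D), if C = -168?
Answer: 5*I*√31 ≈ 27.839*I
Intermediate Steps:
D = -364 (D = -168 - 1*196 = -168 - 196 = -364)
√(-411 + D) = √(-411 - 364) = √(-775) = 5*I*√31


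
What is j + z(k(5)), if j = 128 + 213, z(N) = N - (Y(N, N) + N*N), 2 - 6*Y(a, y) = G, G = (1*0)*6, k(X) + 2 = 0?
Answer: 1004/3 ≈ 334.67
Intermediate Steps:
k(X) = -2 (k(X) = -2 + 0 = -2)
G = 0 (G = 0*6 = 0)
Y(a, y) = ⅓ (Y(a, y) = ⅓ - ⅙*0 = ⅓ + 0 = ⅓)
z(N) = -⅓ + N - N² (z(N) = N - (⅓ + N*N) = N - (⅓ + N²) = N + (-⅓ - N²) = -⅓ + N - N²)
j = 341
j + z(k(5)) = 341 + (-⅓ - 2 - 1*(-2)²) = 341 + (-⅓ - 2 - 1*4) = 341 + (-⅓ - 2 - 4) = 341 - 19/3 = 1004/3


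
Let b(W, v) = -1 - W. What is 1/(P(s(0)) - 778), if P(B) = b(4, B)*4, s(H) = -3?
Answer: -1/798 ≈ -0.0012531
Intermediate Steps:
P(B) = -20 (P(B) = (-1 - 1*4)*4 = (-1 - 4)*4 = -5*4 = -20)
1/(P(s(0)) - 778) = 1/(-20 - 778) = 1/(-798) = -1/798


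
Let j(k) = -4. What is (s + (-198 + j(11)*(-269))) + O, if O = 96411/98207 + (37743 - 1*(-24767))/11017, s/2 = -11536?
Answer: -24005519963129/1081946519 ≈ -22187.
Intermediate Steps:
s = -23072 (s = 2*(-11536) = -23072)
O = 7201079557/1081946519 (O = 96411*(1/98207) + (37743 + 24767)*(1/11017) = 96411/98207 + 62510*(1/11017) = 96411/98207 + 62510/11017 = 7201079557/1081946519 ≈ 6.6557)
(s + (-198 + j(11)*(-269))) + O = (-23072 + (-198 - 4*(-269))) + 7201079557/1081946519 = (-23072 + (-198 + 1076)) + 7201079557/1081946519 = (-23072 + 878) + 7201079557/1081946519 = -22194 + 7201079557/1081946519 = -24005519963129/1081946519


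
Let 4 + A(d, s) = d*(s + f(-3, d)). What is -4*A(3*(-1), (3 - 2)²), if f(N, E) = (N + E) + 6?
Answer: 28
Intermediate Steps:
f(N, E) = 6 + E + N (f(N, E) = (E + N) + 6 = 6 + E + N)
A(d, s) = -4 + d*(3 + d + s) (A(d, s) = -4 + d*(s + (6 + d - 3)) = -4 + d*(s + (3 + d)) = -4 + d*(3 + d + s))
-4*A(3*(-1), (3 - 2)²) = -4*(-4 + (3*(-1))*(3 - 2)² + (3*(-1))*(3 + 3*(-1))) = -4*(-4 - 3*1² - 3*(3 - 3)) = -4*(-4 - 3*1 - 3*0) = -4*(-4 - 3 + 0) = -4*(-7) = 28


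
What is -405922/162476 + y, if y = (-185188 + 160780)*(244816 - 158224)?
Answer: -171699562552529/81238 ≈ -2.1135e+9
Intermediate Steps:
y = -2113537536 (y = -24408*86592 = -2113537536)
-405922/162476 + y = -405922/162476 - 2113537536 = -405922*1/162476 - 2113537536 = -202961/81238 - 2113537536 = -171699562552529/81238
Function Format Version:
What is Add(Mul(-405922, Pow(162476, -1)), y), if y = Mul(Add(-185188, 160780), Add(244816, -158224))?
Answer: Rational(-171699562552529, 81238) ≈ -2.1135e+9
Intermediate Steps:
y = -2113537536 (y = Mul(-24408, 86592) = -2113537536)
Add(Mul(-405922, Pow(162476, -1)), y) = Add(Mul(-405922, Pow(162476, -1)), -2113537536) = Add(Mul(-405922, Rational(1, 162476)), -2113537536) = Add(Rational(-202961, 81238), -2113537536) = Rational(-171699562552529, 81238)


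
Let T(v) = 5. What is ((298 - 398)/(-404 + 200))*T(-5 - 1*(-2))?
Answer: 125/51 ≈ 2.4510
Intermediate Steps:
((298 - 398)/(-404 + 200))*T(-5 - 1*(-2)) = ((298 - 398)/(-404 + 200))*5 = -100/(-204)*5 = -100*(-1/204)*5 = (25/51)*5 = 125/51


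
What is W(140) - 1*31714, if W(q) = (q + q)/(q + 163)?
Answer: -9609062/303 ≈ -31713.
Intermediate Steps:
W(q) = 2*q/(163 + q) (W(q) = (2*q)/(163 + q) = 2*q/(163 + q))
W(140) - 1*31714 = 2*140/(163 + 140) - 1*31714 = 2*140/303 - 31714 = 2*140*(1/303) - 31714 = 280/303 - 31714 = -9609062/303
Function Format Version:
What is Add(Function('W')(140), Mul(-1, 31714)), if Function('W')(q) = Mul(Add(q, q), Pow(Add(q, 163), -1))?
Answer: Rational(-9609062, 303) ≈ -31713.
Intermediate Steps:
Function('W')(q) = Mul(2, q, Pow(Add(163, q), -1)) (Function('W')(q) = Mul(Mul(2, q), Pow(Add(163, q), -1)) = Mul(2, q, Pow(Add(163, q), -1)))
Add(Function('W')(140), Mul(-1, 31714)) = Add(Mul(2, 140, Pow(Add(163, 140), -1)), Mul(-1, 31714)) = Add(Mul(2, 140, Pow(303, -1)), -31714) = Add(Mul(2, 140, Rational(1, 303)), -31714) = Add(Rational(280, 303), -31714) = Rational(-9609062, 303)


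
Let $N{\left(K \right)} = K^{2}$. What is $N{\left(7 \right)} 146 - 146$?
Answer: $7008$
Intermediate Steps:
$N{\left(7 \right)} 146 - 146 = 7^{2} \cdot 146 - 146 = 49 \cdot 146 - 146 = 7154 - 146 = 7008$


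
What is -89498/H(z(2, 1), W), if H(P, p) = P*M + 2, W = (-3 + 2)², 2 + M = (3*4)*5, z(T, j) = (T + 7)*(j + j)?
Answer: -44749/523 ≈ -85.562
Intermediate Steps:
z(T, j) = 2*j*(7 + T) (z(T, j) = (7 + T)*(2*j) = 2*j*(7 + T))
M = 58 (M = -2 + (3*4)*5 = -2 + 12*5 = -2 + 60 = 58)
W = 1 (W = (-1)² = 1)
H(P, p) = 2 + 58*P (H(P, p) = P*58 + 2 = 58*P + 2 = 2 + 58*P)
-89498/H(z(2, 1), W) = -89498/(2 + 58*(2*1*(7 + 2))) = -89498/(2 + 58*(2*1*9)) = -89498/(2 + 58*18) = -89498/(2 + 1044) = -89498/1046 = -89498*1/1046 = -44749/523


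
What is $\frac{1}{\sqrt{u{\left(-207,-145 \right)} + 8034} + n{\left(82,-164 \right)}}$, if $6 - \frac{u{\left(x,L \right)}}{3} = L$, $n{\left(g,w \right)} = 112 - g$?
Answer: $- \frac{10}{2529} + \frac{\sqrt{943}}{2529} \approx 0.0081883$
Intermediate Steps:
$u{\left(x,L \right)} = 18 - 3 L$
$\frac{1}{\sqrt{u{\left(-207,-145 \right)} + 8034} + n{\left(82,-164 \right)}} = \frac{1}{\sqrt{\left(18 - -435\right) + 8034} + \left(112 - 82\right)} = \frac{1}{\sqrt{\left(18 + 435\right) + 8034} + \left(112 - 82\right)} = \frac{1}{\sqrt{453 + 8034} + 30} = \frac{1}{\sqrt{8487} + 30} = \frac{1}{3 \sqrt{943} + 30} = \frac{1}{30 + 3 \sqrt{943}}$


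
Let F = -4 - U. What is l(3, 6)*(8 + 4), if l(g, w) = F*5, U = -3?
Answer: -60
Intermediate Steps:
F = -1 (F = -4 - 1*(-3) = -4 + 3 = -1)
l(g, w) = -5 (l(g, w) = -1*5 = -5)
l(3, 6)*(8 + 4) = -5*(8 + 4) = -5*12 = -60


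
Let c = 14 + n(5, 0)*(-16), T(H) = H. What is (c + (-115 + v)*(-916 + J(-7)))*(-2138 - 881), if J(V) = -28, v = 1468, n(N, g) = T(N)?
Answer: 3856162662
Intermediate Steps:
n(N, g) = N
c = -66 (c = 14 + 5*(-16) = 14 - 80 = -66)
(c + (-115 + v)*(-916 + J(-7)))*(-2138 - 881) = (-66 + (-115 + 1468)*(-916 - 28))*(-2138 - 881) = (-66 + 1353*(-944))*(-3019) = (-66 - 1277232)*(-3019) = -1277298*(-3019) = 3856162662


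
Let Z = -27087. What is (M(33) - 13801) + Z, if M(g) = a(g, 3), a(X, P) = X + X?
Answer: -40822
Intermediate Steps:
a(X, P) = 2*X
M(g) = 2*g
(M(33) - 13801) + Z = (2*33 - 13801) - 27087 = (66 - 13801) - 27087 = -13735 - 27087 = -40822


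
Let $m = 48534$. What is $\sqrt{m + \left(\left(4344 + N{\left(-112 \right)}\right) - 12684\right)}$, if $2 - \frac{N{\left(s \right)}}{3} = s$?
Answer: $6 \sqrt{1126} \approx 201.34$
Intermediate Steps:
$N{\left(s \right)} = 6 - 3 s$
$\sqrt{m + \left(\left(4344 + N{\left(-112 \right)}\right) - 12684\right)} = \sqrt{48534 + \left(\left(4344 + \left(6 - -336\right)\right) - 12684\right)} = \sqrt{48534 + \left(\left(4344 + \left(6 + 336\right)\right) - 12684\right)} = \sqrt{48534 + \left(\left(4344 + 342\right) - 12684\right)} = \sqrt{48534 + \left(4686 - 12684\right)} = \sqrt{48534 - 7998} = \sqrt{40536} = 6 \sqrt{1126}$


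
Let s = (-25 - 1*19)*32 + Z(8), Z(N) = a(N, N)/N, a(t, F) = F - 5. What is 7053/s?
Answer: -56424/11261 ≈ -5.0106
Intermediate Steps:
a(t, F) = -5 + F
Z(N) = (-5 + N)/N
s = -11261/8 (s = (-25 - 1*19)*32 + (-5 + 8)/8 = (-25 - 19)*32 + (1/8)*3 = -44*32 + 3/8 = -1408 + 3/8 = -11261/8 ≈ -1407.6)
7053/s = 7053/(-11261/8) = 7053*(-8/11261) = -56424/11261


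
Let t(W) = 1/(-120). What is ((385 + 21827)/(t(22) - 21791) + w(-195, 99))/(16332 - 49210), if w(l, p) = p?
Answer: -256211739/85973372638 ≈ -0.0029801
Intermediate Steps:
t(W) = -1/120
((385 + 21827)/(t(22) - 21791) + w(-195, 99))/(16332 - 49210) = ((385 + 21827)/(-1/120 - 21791) + 99)/(16332 - 49210) = (22212/(-2614921/120) + 99)/(-32878) = (22212*(-120/2614921) + 99)*(-1/32878) = (-2665440/2614921 + 99)*(-1/32878) = (256211739/2614921)*(-1/32878) = -256211739/85973372638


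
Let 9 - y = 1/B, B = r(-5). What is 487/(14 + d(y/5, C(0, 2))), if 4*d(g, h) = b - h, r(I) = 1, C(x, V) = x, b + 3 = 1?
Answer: 974/27 ≈ 36.074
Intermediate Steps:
b = -2 (b = -3 + 1 = -2)
B = 1
y = 8 (y = 9 - 1/1 = 9 - 1*1 = 9 - 1 = 8)
d(g, h) = -½ - h/4 (d(g, h) = (-2 - h)/4 = -½ - h/4)
487/(14 + d(y/5, C(0, 2))) = 487/(14 + (-½ - ¼*0)) = 487/(14 + (-½ + 0)) = 487/(14 - ½) = 487/(27/2) = 487*(2/27) = 974/27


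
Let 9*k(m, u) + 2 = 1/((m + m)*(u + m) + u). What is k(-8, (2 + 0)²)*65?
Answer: -975/68 ≈ -14.338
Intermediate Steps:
k(m, u) = -2/9 + 1/(9*(u + 2*m*(m + u))) (k(m, u) = -2/9 + 1/(9*((m + m)*(u + m) + u)) = -2/9 + 1/(9*((2*m)*(m + u) + u)) = -2/9 + 1/(9*(2*m*(m + u) + u)) = -2/9 + 1/(9*(u + 2*m*(m + u))))
k(-8, (2 + 0)²)*65 = ((1 - 4*(-8)² - 2*(2 + 0)² - 4*(-8)*(2 + 0)²)/(9*((2 + 0)² + 2*(-8)² + 2*(-8)*(2 + 0)²)))*65 = ((1 - 4*64 - 2*2² - 4*(-8)*2²)/(9*(2² + 2*64 + 2*(-8)*2²)))*65 = ((1 - 256 - 2*4 - 4*(-8)*4)/(9*(4 + 128 + 2*(-8)*4)))*65 = ((1 - 256 - 8 + 128)/(9*(4 + 128 - 64)))*65 = ((⅑)*(-135)/68)*65 = ((⅑)*(1/68)*(-135))*65 = -15/68*65 = -975/68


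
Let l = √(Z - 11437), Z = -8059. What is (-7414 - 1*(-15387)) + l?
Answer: 7973 + 2*I*√4874 ≈ 7973.0 + 139.63*I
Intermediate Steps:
l = 2*I*√4874 (l = √(-8059 - 11437) = √(-19496) = 2*I*√4874 ≈ 139.63*I)
(-7414 - 1*(-15387)) + l = (-7414 - 1*(-15387)) + 2*I*√4874 = (-7414 + 15387) + 2*I*√4874 = 7973 + 2*I*√4874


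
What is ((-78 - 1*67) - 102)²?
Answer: 61009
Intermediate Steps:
((-78 - 1*67) - 102)² = ((-78 - 67) - 102)² = (-145 - 102)² = (-247)² = 61009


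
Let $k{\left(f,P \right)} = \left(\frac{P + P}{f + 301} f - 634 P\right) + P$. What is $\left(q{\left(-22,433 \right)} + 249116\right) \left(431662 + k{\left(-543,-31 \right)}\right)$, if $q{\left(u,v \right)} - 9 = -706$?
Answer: $\frac{13560858341188}{121} \approx 1.1207 \cdot 10^{11}$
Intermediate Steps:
$q{\left(u,v \right)} = -697$ ($q{\left(u,v \right)} = 9 - 706 = -697$)
$k{\left(f,P \right)} = - 633 P + \frac{2 P f}{301 + f}$ ($k{\left(f,P \right)} = \left(\frac{2 P}{301 + f} f - 634 P\right) + P = \left(\frac{2 P f}{301 + f} - 634 P\right) + P = \left(- 634 P + \frac{2 P f}{301 + f}\right) + P = - 633 P + \frac{2 P f}{301 + f}$)
$\left(q{\left(-22,433 \right)} + 249116\right) \left(431662 + k{\left(-543,-31 \right)}\right) = \left(-697 + 249116\right) \left(431662 - - \frac{31 \left(190533 + 631 \left(-543\right)\right)}{301 - 543}\right) = 248419 \left(431662 - - \frac{31 \left(190533 - 342633\right)}{-242}\right) = 248419 \left(431662 - \left(-31\right) \left(- \frac{1}{242}\right) \left(-152100\right)\right) = 248419 \left(431662 + \frac{2357550}{121}\right) = 248419 \cdot \frac{54588652}{121} = \frac{13560858341188}{121}$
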